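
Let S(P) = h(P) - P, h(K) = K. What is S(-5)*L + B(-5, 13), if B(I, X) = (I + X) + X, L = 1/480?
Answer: 21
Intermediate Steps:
L = 1/480 ≈ 0.0020833
B(I, X) = I + 2*X
S(P) = 0 (S(P) = P - P = 0)
S(-5)*L + B(-5, 13) = 0*(1/480) + (-5 + 2*13) = 0 + (-5 + 26) = 0 + 21 = 21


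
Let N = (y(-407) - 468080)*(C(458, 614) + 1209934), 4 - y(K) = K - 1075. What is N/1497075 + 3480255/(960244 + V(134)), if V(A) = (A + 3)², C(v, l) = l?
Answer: -184325014351043177/488551962325 ≈ -3.7729e+5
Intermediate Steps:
y(K) = 1079 - K (y(K) = 4 - (K - 1075) = 4 - (-1075 + K) = 4 + (1075 - K) = 1079 - K)
V(A) = (3 + A)²
N = -564834433512 (N = ((1079 - 1*(-407)) - 468080)*(614 + 1209934) = ((1079 + 407) - 468080)*1210548 = (1486 - 468080)*1210548 = -466594*1210548 = -564834433512)
N/1497075 + 3480255/(960244 + V(134)) = -564834433512/1497075 + 3480255/(960244 + (3 + 134)²) = -564834433512*1/1497075 + 3480255/(960244 + 137²) = -188278144504/499025 + 3480255/(960244 + 18769) = -188278144504/499025 + 3480255/979013 = -184325014351043177/488551962325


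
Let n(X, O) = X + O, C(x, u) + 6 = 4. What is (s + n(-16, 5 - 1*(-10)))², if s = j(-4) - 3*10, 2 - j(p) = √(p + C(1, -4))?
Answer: (29 + I*√6)² ≈ 835.0 + 142.07*I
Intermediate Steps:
C(x, u) = -2 (C(x, u) = -6 + 4 = -2)
j(p) = 2 - √(-2 + p) (j(p) = 2 - √(p - 2) = 2 - √(-2 + p))
s = -28 - I*√6 (s = (2 - √(-2 - 4)) - 3*10 = (2 - √(-6)) - 30 = (2 - I*√6) - 30 = -28 - I*√6 ≈ -28.0 - 2.4495*I)
n(X, O) = O + X
(s + n(-16, 5 - 1*(-10)))² = ((-28 - I*√6) + ((5 - 1*(-10)) - 16))² = ((-28 - I*√6) + ((5 + 10) - 16))² = ((-28 - I*√6) + (15 - 16))² = ((-28 - I*√6) - 1)² = (-29 - I*√6)²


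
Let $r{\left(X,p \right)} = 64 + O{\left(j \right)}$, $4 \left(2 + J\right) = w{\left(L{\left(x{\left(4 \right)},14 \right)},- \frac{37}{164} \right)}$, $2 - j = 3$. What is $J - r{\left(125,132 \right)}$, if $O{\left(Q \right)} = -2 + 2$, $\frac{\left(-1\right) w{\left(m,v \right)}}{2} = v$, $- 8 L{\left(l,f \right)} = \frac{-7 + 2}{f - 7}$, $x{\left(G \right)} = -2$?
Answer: $- \frac{21611}{328} \approx -65.887$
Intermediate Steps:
$j = -1$ ($j = 2 - 3 = -1$)
$L{\left(l,f \right)} = \frac{5}{8 \left(-7 + f\right)}$ ($L{\left(l,f \right)} = - \frac{\left(-7 + 2\right) \frac{1}{f - 7}}{8} = - \frac{\left(-5\right) \frac{1}{-7 + f}}{8} = \frac{5}{8 \left(-7 + f\right)}$)
$w{\left(m,v \right)} = - 2 v$
$J = - \frac{619}{328}$ ($J = -2 + \frac{\left(-2\right) \left(- \frac{37}{164}\right)}{4} = -2 + \frac{1}{4} \cdot \frac{37}{82} = -2 + \frac{37}{328} = - \frac{619}{328} \approx -1.8872$)
$O{\left(Q \right)} = 0$
$r{\left(X,p \right)} = 64$ ($r{\left(X,p \right)} = 64 + 0 = 64$)
$J - r{\left(125,132 \right)} = - \frac{619}{328} - 64 = - \frac{21611}{328}$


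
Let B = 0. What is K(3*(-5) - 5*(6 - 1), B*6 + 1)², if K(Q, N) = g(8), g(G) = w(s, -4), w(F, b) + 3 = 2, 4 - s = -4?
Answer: 1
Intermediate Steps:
s = 8 (s = 4 - 1*(-4) = 4 + 4 = 8)
w(F, b) = -1 (w(F, b) = -3 + 2 = -1)
g(G) = -1
K(Q, N) = -1
K(3*(-5) - 5*(6 - 1), B*6 + 1)² = (-1)² = 1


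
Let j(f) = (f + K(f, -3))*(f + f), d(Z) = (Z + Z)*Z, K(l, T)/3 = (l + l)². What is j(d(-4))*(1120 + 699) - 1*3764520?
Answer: 1430480600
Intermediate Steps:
K(l, T) = 12*l² (K(l, T) = 3*(l + l)² = 3*(2*l)² = 3*(4*l²) = 12*l²)
d(Z) = 2*Z² (d(Z) = (2*Z)*Z = 2*Z²)
j(f) = 2*f*(f + 12*f²) (j(f) = (f + 12*f²)*(f + f) = (f + 12*f²)*(2*f) = 2*f*(f + 12*f²))
j(d(-4))*(1120 + 699) - 1*3764520 = ((2*(-4)²)²*(2 + 24*(2*(-4)²)))*(1120 + 699) - 1*3764520 = ((2*16)²*(2 + 24*(2*16)))*1819 - 3764520 = (32²*(2 + 24*32))*1819 - 3764520 = (1024*(2 + 768))*1819 - 3764520 = (1024*770)*1819 - 3764520 = 788480*1819 - 3764520 = 1434245120 - 3764520 = 1430480600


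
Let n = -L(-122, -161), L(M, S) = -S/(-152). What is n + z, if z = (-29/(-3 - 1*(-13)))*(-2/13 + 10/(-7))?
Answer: 390631/69160 ≈ 5.6482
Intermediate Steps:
L(M, S) = S/152 (L(M, S) = -S*(-1/152) = S/152)
n = 161/152 (n = -(-161)/152 = -1*(-161/152) = 161/152 ≈ 1.0592)
z = 2088/455 (z = (-29/(-3 + 13))*(-2*1/13 + 10*(-1/7)) = (-29/10)*(-2/13 - 10/7) = ((1/10)*(-29))*(-144/91) = -29/10*(-144/91) = 2088/455 ≈ 4.5890)
n + z = 161/152 + 2088/455 = 390631/69160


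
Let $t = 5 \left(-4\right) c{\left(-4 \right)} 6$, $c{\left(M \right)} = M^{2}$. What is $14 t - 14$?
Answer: $-26894$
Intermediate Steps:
$t = -1920$ ($t = 5 \left(-4\right) \left(-4\right)^{2} \cdot 6 = - 20 \cdot 16 \cdot 6 = \left(-20\right) 96 = -1920$)
$14 t - 14 = 14 \left(-1920\right) - 14 = -26880 - 14 = -26894$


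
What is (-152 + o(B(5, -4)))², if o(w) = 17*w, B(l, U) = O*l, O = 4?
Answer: 35344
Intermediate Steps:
B(l, U) = 4*l
(-152 + o(B(5, -4)))² = (-152 + 17*(4*5))² = (-152 + 17*20)² = (-152 + 340)² = 188² = 35344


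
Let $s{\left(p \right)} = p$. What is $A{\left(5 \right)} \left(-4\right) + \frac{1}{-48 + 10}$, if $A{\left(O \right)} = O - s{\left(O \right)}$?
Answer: $- \frac{1}{38} \approx -0.026316$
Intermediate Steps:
$A{\left(O \right)} = 0$ ($A{\left(O \right)} = O - O = 0$)
$A{\left(5 \right)} \left(-4\right) + \frac{1}{-48 + 10} = 0 \left(-4\right) + \frac{1}{-48 + 10} = 0 + \frac{1}{-38} = 0 - \frac{1}{38} = - \frac{1}{38}$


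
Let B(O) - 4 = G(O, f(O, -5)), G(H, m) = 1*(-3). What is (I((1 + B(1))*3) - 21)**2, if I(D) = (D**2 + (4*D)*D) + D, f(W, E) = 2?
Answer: 27225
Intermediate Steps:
G(H, m) = -3
B(O) = 1 (B(O) = 4 - 3 = 1)
I(D) = D + 5*D**2 (I(D) = (D**2 + 4*D**2) + D = 5*D**2 + D = D + 5*D**2)
(I((1 + B(1))*3) - 21)**2 = (((1 + 1)*3)*(1 + 5*((1 + 1)*3)) - 21)**2 = ((2*3)*(1 + 5*(2*3)) - 21)**2 = (6*(1 + 5*6) - 21)**2 = (6*(1 + 30) - 21)**2 = (6*31 - 21)**2 = (186 - 21)**2 = 165**2 = 27225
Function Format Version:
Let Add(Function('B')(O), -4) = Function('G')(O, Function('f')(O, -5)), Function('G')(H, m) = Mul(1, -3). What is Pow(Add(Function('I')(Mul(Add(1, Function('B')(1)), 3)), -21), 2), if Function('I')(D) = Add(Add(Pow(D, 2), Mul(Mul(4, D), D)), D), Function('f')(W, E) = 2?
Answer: 27225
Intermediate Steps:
Function('G')(H, m) = -3
Function('B')(O) = 1 (Function('B')(O) = Add(4, -3) = 1)
Function('I')(D) = Add(D, Mul(5, Pow(D, 2))) (Function('I')(D) = Add(Add(Pow(D, 2), Mul(4, Pow(D, 2))), D) = Add(Mul(5, Pow(D, 2)), D) = Add(D, Mul(5, Pow(D, 2))))
Pow(Add(Function('I')(Mul(Add(1, Function('B')(1)), 3)), -21), 2) = Pow(Add(Mul(Mul(Add(1, 1), 3), Add(1, Mul(5, Mul(Add(1, 1), 3)))), -21), 2) = Pow(Add(Mul(Mul(2, 3), Add(1, Mul(5, Mul(2, 3)))), -21), 2) = Pow(Add(Mul(6, Add(1, Mul(5, 6))), -21), 2) = Pow(Add(Mul(6, Add(1, 30)), -21), 2) = Pow(Add(Mul(6, 31), -21), 2) = Pow(Add(186, -21), 2) = Pow(165, 2) = 27225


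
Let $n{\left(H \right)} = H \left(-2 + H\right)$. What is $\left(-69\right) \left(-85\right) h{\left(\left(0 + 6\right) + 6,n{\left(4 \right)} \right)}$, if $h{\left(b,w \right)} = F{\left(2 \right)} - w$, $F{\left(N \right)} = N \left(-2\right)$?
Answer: $-70380$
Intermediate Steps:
$F{\left(N \right)} = - 2 N$
$h{\left(b,w \right)} = -4 - w$ ($h{\left(b,w \right)} = \left(-2\right) 2 - w = -4 - w$)
$\left(-69\right) \left(-85\right) h{\left(\left(0 + 6\right) + 6,n{\left(4 \right)} \right)} = \left(-69\right) \left(-85\right) \left(-4 - 4 \left(-2 + 4\right)\right) = 5865 \left(-4 - 4 \cdot 2\right) = 5865 \left(-4 - 8\right) = 5865 \left(-12\right) = -70380$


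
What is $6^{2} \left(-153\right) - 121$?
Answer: $-5629$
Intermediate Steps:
$6^{2} \left(-153\right) - 121 = 36 \left(-153\right) - 121 = -5508 - 121 = -5629$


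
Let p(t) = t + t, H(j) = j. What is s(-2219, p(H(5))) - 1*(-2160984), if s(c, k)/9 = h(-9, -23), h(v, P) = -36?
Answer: 2160660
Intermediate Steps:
p(t) = 2*t
s(c, k) = -324 (s(c, k) = 9*(-36) = -324)
s(-2219, p(H(5))) - 1*(-2160984) = -324 - 1*(-2160984) = -324 + 2160984 = 2160660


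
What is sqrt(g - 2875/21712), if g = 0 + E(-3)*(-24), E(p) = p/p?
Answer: I*sqrt(1344079)/236 ≈ 4.9125*I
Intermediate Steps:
E(p) = 1
g = -24 (g = 0 + 1*(-24) = 0 - 24 = -24)
sqrt(g - 2875/21712) = sqrt(-24 - 2875/21712) = sqrt(-24 - 2875*1/21712) = sqrt(-24 - 125/944) = sqrt(-22781/944) = I*sqrt(1344079)/236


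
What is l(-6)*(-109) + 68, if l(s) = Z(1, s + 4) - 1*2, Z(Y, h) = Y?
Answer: 177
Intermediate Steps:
l(s) = -1 (l(s) = 1 - 1*2 = 1 - 2 = -1)
l(-6)*(-109) + 68 = -1*(-109) + 68 = 109 + 68 = 177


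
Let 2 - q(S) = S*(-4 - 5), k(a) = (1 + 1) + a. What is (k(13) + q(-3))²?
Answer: 100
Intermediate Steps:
k(a) = 2 + a
q(S) = 2 + 9*S (q(S) = 2 - S*(-4 - 5) = 2 - S*(-9) = 2 - (-9)*S = 2 + 9*S)
(k(13) + q(-3))² = ((2 + 13) + (2 + 9*(-3)))² = (15 + (2 - 27))² = (15 - 25)² = (-10)² = 100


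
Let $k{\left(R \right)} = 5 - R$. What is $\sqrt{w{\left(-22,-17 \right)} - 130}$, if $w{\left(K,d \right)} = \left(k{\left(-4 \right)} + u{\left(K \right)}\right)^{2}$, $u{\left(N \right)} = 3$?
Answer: $\sqrt{14} \approx 3.7417$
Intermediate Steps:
$w{\left(K,d \right)} = 144$ ($w{\left(K,d \right)} = \left(\left(5 - -4\right) + 3\right)^{2} = \left(\left(5 + 4\right) + 3\right)^{2} = \left(9 + 3\right)^{2} = 12^{2} = 144$)
$\sqrt{w{\left(-22,-17 \right)} - 130} = \sqrt{144 - 130} = \sqrt{14}$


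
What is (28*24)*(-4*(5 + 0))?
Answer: -13440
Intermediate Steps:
(28*24)*(-4*(5 + 0)) = 672*(-4*5) = 672*(-20) = -13440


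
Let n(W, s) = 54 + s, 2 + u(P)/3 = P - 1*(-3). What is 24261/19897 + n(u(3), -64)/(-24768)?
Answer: 300547709/246404448 ≈ 1.2197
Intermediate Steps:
u(P) = 3 + 3*P (u(P) = -6 + 3*(P - 1*(-3)) = -6 + 3*(P + 3) = -6 + 3*(3 + P) = -6 + (9 + 3*P) = 3 + 3*P)
24261/19897 + n(u(3), -64)/(-24768) = 24261/19897 + (54 - 64)/(-24768) = 24261*(1/19897) - 10*(-1/24768) = 24261/19897 + 5/12384 = 300547709/246404448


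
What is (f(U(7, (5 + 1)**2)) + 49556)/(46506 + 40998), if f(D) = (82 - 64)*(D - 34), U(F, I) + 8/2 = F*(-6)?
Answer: 12029/21876 ≈ 0.54987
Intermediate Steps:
U(F, I) = -4 - 6*F (U(F, I) = -4 + F*(-6) = -4 - 6*F)
f(D) = -612 + 18*D (f(D) = 18*(-34 + D) = -612 + 18*D)
(f(U(7, (5 + 1)**2)) + 49556)/(46506 + 40998) = ((-612 + 18*(-4 - 6*7)) + 49556)/(46506 + 40998) = ((-612 + 18*(-4 - 42)) + 49556)/87504 = ((-612 + 18*(-46)) + 49556)*(1/87504) = ((-612 - 828) + 49556)*(1/87504) = (-1440 + 49556)*(1/87504) = 48116*(1/87504) = 12029/21876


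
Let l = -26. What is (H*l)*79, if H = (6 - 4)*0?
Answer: 0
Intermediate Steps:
H = 0 (H = 2*0 = 0)
(H*l)*79 = (0*(-26))*79 = 0*79 = 0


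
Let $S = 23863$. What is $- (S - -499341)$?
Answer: $-523204$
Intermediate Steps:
$- (S - -499341) = - (23863 - -499341) = - (23863 + 499341) = \left(-1\right) 523204 = -523204$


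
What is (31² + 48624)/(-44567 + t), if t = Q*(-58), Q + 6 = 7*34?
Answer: -49585/58023 ≈ -0.85458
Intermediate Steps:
Q = 232 (Q = -6 + 7*34 = -6 + 238 = 232)
t = -13456 (t = 232*(-58) = -13456)
(31² + 48624)/(-44567 + t) = (31² + 48624)/(-44567 - 13456) = (961 + 48624)/(-58023) = 49585*(-1/58023) = -49585/58023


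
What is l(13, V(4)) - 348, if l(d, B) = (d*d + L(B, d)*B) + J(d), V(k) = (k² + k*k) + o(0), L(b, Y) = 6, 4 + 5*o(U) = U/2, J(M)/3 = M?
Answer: 236/5 ≈ 47.200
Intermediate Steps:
J(M) = 3*M
o(U) = -⅘ + U/10 (o(U) = -⅘ + (U/2)/5 = -⅘ + U/10)
V(k) = -⅘ + 2*k² (V(k) = (k² + k*k) + (-⅘ + (⅒)*0) = (k² + k²) + (-⅘ + 0) = 2*k² - ⅘ = -⅘ + 2*k²)
l(d, B) = d² + 3*d + 6*B (l(d, B) = (d*d + 6*B) + 3*d = (d² + 6*B) + 3*d = d² + 3*d + 6*B)
l(13, V(4)) - 348 = (13² + 3*13 + 6*(-⅘ + 2*4²)) - 348 = (169 + 39 + 6*(-⅘ + 2*16)) - 348 = (169 + 39 + 6*(-⅘ + 32)) - 348 = (169 + 39 + 6*(156/5)) - 348 = (169 + 39 + 936/5) - 348 = 1976/5 - 348 = 236/5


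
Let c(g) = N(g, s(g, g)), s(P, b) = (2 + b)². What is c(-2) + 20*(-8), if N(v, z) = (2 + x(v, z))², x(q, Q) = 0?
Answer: -156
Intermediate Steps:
N(v, z) = 4 (N(v, z) = (2 + 0)² = 2² = 4)
c(g) = 4
c(-2) + 20*(-8) = 4 + 20*(-8) = 4 - 160 = -156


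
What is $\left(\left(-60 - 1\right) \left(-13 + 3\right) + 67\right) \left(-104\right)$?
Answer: $-70408$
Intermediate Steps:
$\left(\left(-60 - 1\right) \left(-13 + 3\right) + 67\right) \left(-104\right) = \left(\left(-61\right) \left(-10\right) + 67\right) \left(-104\right) = \left(610 + 67\right) \left(-104\right) = 677 \left(-104\right) = -70408$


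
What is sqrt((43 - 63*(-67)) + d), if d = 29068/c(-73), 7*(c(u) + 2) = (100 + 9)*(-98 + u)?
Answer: 2*sqrt(369949220537)/18653 ≈ 65.216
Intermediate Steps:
c(u) = -1528 + 109*u/7 (c(u) = -2 + ((100 + 9)*(-98 + u))/7 = -2 + (109*(-98 + u))/7 = -2 + (-10682 + 109*u)/7 = -2 + (-1526 + 109*u/7) = -1528 + 109*u/7)
d = -203476/18653 (d = 29068/(-1528 + (109/7)*(-73)) = 29068/(-1528 - 7957/7) = 29068/(-18653/7) = 29068*(-7/18653) = -203476/18653 ≈ -10.908)
sqrt((43 - 63*(-67)) + d) = sqrt((43 - 63*(-67)) - 203476/18653) = sqrt((43 + 4221) - 203476/18653) = sqrt(4264 - 203476/18653) = sqrt(79332916/18653) = 2*sqrt(369949220537)/18653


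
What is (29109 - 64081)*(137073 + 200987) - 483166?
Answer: -11823117486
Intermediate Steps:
(29109 - 64081)*(137073 + 200987) - 483166 = -34972*338060 - 483166 = -11822634320 - 483166 = -11823117486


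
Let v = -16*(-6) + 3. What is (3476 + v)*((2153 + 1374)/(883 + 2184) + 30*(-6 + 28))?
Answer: 7249195525/3067 ≈ 2.3636e+6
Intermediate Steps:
v = 99 (v = 96 + 3 = 99)
(3476 + v)*((2153 + 1374)/(883 + 2184) + 30*(-6 + 28)) = (3476 + 99)*((2153 + 1374)/(883 + 2184) + 30*(-6 + 28)) = 3575*(3527/3067 + 30*22) = 3575*(3527*(1/3067) + 660) = 3575*(3527/3067 + 660) = 3575*(2027747/3067) = 7249195525/3067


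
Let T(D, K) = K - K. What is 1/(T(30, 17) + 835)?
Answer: 1/835 ≈ 0.0011976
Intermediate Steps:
T(D, K) = 0
1/(T(30, 17) + 835) = 1/(0 + 835) = 1/835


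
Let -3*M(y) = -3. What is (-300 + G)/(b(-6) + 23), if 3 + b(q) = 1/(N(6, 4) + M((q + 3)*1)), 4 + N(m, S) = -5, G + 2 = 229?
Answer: -584/159 ≈ -3.6730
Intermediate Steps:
G = 227 (G = -2 + 229 = 227)
N(m, S) = -9 (N(m, S) = -4 - 5 = -9)
M(y) = 1 (M(y) = -⅓*(-3) = 1)
b(q) = -25/8 (b(q) = -3 + 1/(-9 + 1) = -3 + 1/(-8) = -3 - ⅛ = -25/8)
(-300 + G)/(b(-6) + 23) = (-300 + 227)/(-25/8 + 23) = -73/159/8 = -73*8/159 = -584/159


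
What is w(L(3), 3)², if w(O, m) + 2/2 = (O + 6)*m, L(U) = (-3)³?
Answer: 4096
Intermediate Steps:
L(U) = -27
w(O, m) = -1 + m*(6 + O) (w(O, m) = -1 + (O + 6)*m = -1 + (6 + O)*m = -1 + m*(6 + O))
w(L(3), 3)² = (-1 + 6*3 - 27*3)² = (-1 + 18 - 81)² = (-64)² = 4096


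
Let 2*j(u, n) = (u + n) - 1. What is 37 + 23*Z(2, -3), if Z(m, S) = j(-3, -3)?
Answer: -87/2 ≈ -43.500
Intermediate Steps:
j(u, n) = -1/2 + n/2 + u/2 (j(u, n) = ((u + n) - 1)/2 = ((n + u) - 1)/2 = (-1 + n + u)/2 = -1/2 + n/2 + u/2)
Z(m, S) = -7/2 (Z(m, S) = -1/2 + (1/2)*(-3) + (1/2)*(-3) = -1/2 - 3/2 - 3/2 = -7/2)
37 + 23*Z(2, -3) = 37 + 23*(-7/2) = 37 - 161/2 = -87/2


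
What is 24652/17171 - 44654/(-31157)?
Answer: 219262314/76428121 ≈ 2.8689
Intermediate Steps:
24652/17171 - 44654/(-31157) = 24652*(1/17171) - 44654*(-1/31157) = 24652/17171 + 44654/31157 = 219262314/76428121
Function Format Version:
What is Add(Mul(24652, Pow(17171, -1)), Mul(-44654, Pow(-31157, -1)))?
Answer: Rational(219262314, 76428121) ≈ 2.8689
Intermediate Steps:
Add(Mul(24652, Pow(17171, -1)), Mul(-44654, Pow(-31157, -1))) = Add(Mul(24652, Rational(1, 17171)), Mul(-44654, Rational(-1, 31157))) = Add(Rational(24652, 17171), Rational(44654, 31157)) = Rational(219262314, 76428121)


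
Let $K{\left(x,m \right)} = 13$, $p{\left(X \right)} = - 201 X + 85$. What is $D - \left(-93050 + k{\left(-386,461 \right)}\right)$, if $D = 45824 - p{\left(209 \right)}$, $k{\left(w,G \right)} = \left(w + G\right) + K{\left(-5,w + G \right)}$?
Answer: $180710$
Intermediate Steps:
$p{\left(X \right)} = 85 - 201 X$
$k{\left(w,G \right)} = 13 + G + w$ ($k{\left(w,G \right)} = \left(w + G\right) + 13 = \left(G + w\right) + 13 = 13 + G + w$)
$D = 87748$ ($D = 45824 - \left(85 - 42009\right) = 45824 - -41924 = 45824 + 41924 = 87748$)
$D - \left(-93050 + k{\left(-386,461 \right)}\right) = 87748 - \left(-93050 + \left(13 + 461 - 386\right)\right) = 87748 - \left(-93050 + 88\right) = 87748 - -92962 = 87748 + 92962 = 180710$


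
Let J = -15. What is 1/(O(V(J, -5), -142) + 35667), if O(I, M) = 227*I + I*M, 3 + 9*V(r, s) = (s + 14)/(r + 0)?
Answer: 1/35633 ≈ 2.8064e-5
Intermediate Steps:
V(r, s) = -1/3 + (14 + s)/(9*r) (V(r, s) = -1/3 + ((s + 14)/(r + 0))/9 = -1/3 + ((14 + s)/r)/9 = -1/3 + (14 + s)/(9*r))
1/(O(V(J, -5), -142) + 35667) = 1/(((1/9)*(14 - 5 - 3*(-15))/(-15))*(227 - 142) + 35667) = 1/(((1/9)*(-1/15)*(14 - 5 + 45))*85 + 35667) = 1/(((1/9)*(-1/15)*54)*85 + 35667) = 1/(-2/5*85 + 35667) = 1/(-34 + 35667) = 1/35633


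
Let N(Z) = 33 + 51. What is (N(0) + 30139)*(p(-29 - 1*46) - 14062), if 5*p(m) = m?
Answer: -425449171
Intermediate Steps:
p(m) = m/5
N(Z) = 84
(N(0) + 30139)*(p(-29 - 1*46) - 14062) = (84 + 30139)*((-29 - 1*46)/5 - 14062) = 30223*((-29 - 46)/5 - 14062) = 30223*((⅕)*(-75) - 14062) = 30223*(-15 - 14062) = 30223*(-14077) = -425449171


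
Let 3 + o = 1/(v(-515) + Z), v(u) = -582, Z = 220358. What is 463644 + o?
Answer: 101897164417/219776 ≈ 4.6364e+5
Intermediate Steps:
o = -659327/219776 (o = -3 + 1/(-582 + 220358) = -3 + 1/219776 = -659327/219776 ≈ -3.0000)
463644 + o = 463644 - 659327/219776 = 101897164417/219776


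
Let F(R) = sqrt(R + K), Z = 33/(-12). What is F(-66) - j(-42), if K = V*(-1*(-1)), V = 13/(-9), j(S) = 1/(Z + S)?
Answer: 4/179 + I*sqrt(607)/3 ≈ 0.022346 + 8.2125*I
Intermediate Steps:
Z = -11/4 (Z = 33*(-1/12) = -11/4 ≈ -2.7500)
j(S) = 1/(-11/4 + S)
V = -13/9 (V = 13*(-1/9) = -13/9 ≈ -1.4444)
K = -13/9 (K = -(-13)*(-1)/9 = -13/9*1 = -13/9 ≈ -1.4444)
F(R) = sqrt(-13/9 + R) (F(R) = sqrt(R - 13/9) = sqrt(-13/9 + R))
F(-66) - j(-42) = sqrt(-13 + 9*(-66))/3 - 4/(-11 + 4*(-42)) = sqrt(-13 - 594)/3 - 4/(-11 - 168) = sqrt(-607)/3 - 4/(-179) = (I*sqrt(607))/3 - 4*(-1)/179 = I*sqrt(607)/3 - 1*(-4/179) = I*sqrt(607)/3 + 4/179 = 4/179 + I*sqrt(607)/3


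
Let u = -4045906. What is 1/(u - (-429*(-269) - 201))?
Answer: -1/4161106 ≈ -2.4032e-7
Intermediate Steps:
1/(u - (-429*(-269) - 201)) = 1/(-4045906 - (-429*(-269) - 201)) = 1/(-4045906 - (115401 - 201)) = 1/(-4045906 - 1*115200) = 1/(-4045906 - 115200) = 1/(-4161106) = -1/4161106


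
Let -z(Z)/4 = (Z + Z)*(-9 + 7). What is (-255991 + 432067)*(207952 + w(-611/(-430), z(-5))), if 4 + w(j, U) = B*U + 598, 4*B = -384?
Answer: 38072209176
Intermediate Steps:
B = -96 (B = (¼)*(-384) = -96)
z(Z) = 16*Z (z(Z) = -4*(Z + Z)*(-9 + 7) = -4*2*Z*(-2) = -(-16)*Z = 16*Z)
w(j, U) = 594 - 96*U (w(j, U) = -4 + (-96*U + 598) = -4 + (598 - 96*U) = 594 - 96*U)
(-255991 + 432067)*(207952 + w(-611/(-430), z(-5))) = (-255991 + 432067)*(207952 + (594 - 1536*(-5))) = 176076*(207952 + (594 - 96*(-80))) = 176076*(207952 + (594 + 7680)) = 176076*(207952 + 8274) = 176076*216226 = 38072209176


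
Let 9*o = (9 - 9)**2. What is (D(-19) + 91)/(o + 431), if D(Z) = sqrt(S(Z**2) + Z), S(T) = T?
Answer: 91/431 + 3*sqrt(38)/431 ≈ 0.25404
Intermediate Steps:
D(Z) = sqrt(Z + Z**2) (D(Z) = sqrt(Z**2 + Z) = sqrt(Z + Z**2))
o = 0 (o = (9 - 9)**2/9 = (1/9)*0**2 = (1/9)*0 = 0)
(D(-19) + 91)/(o + 431) = (sqrt(-19*(1 - 19)) + 91)/(0 + 431) = (sqrt(-19*(-18)) + 91)/431 = (sqrt(342) + 91)*(1/431) = (3*sqrt(38) + 91)*(1/431) = (91 + 3*sqrt(38))*(1/431) = 91/431 + 3*sqrt(38)/431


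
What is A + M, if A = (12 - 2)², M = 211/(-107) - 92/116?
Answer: 301720/3103 ≈ 97.235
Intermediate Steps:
M = -8580/3103 (M = 211*(-1/107) - 92*1/116 = -211/107 - 23/29 = -8580/3103 ≈ -2.7651)
A = 100 (A = 10² = 100)
A + M = 100 - 8580/3103 = 301720/3103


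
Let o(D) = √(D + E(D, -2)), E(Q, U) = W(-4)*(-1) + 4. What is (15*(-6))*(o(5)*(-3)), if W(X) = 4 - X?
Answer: 270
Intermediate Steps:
E(Q, U) = -4 (E(Q, U) = (4 - 1*(-4))*(-1) + 4 = (4 + 4)*(-1) + 4 = 8*(-1) + 4 = -8 + 4 = -4)
o(D) = √(-4 + D) (o(D) = √(D - 4) = √(-4 + D))
(15*(-6))*(o(5)*(-3)) = (15*(-6))*(√(-4 + 5)*(-3)) = -90*√1*(-3) = -90*(-3) = 270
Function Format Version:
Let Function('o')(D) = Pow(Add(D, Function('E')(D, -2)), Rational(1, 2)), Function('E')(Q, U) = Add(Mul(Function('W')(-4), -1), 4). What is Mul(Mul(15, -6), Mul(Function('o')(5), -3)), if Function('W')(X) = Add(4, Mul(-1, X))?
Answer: 270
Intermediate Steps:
Function('E')(Q, U) = -4 (Function('E')(Q, U) = Add(Mul(Add(4, Mul(-1, -4)), -1), 4) = Add(Mul(Add(4, 4), -1), 4) = Add(Mul(8, -1), 4) = Add(-8, 4) = -4)
Function('o')(D) = Pow(Add(-4, D), Rational(1, 2)) (Function('o')(D) = Pow(Add(D, -4), Rational(1, 2)) = Pow(Add(-4, D), Rational(1, 2)))
Mul(Mul(15, -6), Mul(Function('o')(5), -3)) = Mul(Mul(15, -6), Mul(Pow(Add(-4, 5), Rational(1, 2)), -3)) = Mul(-90, Mul(Pow(1, Rational(1, 2)), -3)) = Mul(-90, Mul(1, -3)) = Mul(-90, -3) = 270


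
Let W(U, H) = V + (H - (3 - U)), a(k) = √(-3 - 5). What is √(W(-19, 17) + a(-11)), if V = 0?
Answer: √(-5 + 2*I*√2) ≈ 0.61015 + 2.3178*I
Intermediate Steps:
a(k) = 2*I*√2 (a(k) = √(-8) = 2*I*√2)
W(U, H) = -3 + H + U (W(U, H) = 0 + (H - (3 - U)) = 0 + (H + (-3 + U)) = 0 + (-3 + H + U) = -3 + H + U)
√(W(-19, 17) + a(-11)) = √((-3 + 17 - 19) + 2*I*√2) = √(-5 + 2*I*√2)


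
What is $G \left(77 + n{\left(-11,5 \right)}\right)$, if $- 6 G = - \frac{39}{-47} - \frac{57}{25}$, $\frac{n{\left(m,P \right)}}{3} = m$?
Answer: $\frac{12496}{1175} \approx 10.635$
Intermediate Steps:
$n{\left(m,P \right)} = 3 m$
$G = \frac{284}{1175}$ ($G = - \frac{- \frac{39}{-47} - \frac{57}{25}}{6} = - \frac{\left(-39\right) \left(- \frac{1}{47}\right) - \frac{57}{25}}{6} = - \frac{\frac{39}{47} - \frac{57}{25}}{6} = \left(- \frac{1}{6}\right) \left(- \frac{1704}{1175}\right) = \frac{284}{1175} \approx 0.2417$)
$G \left(77 + n{\left(-11,5 \right)}\right) = \frac{284 \left(77 + 3 \left(-11\right)\right)}{1175} = \frac{284 \left(77 - 33\right)}{1175} = \frac{284}{1175} \cdot 44 = \frac{12496}{1175}$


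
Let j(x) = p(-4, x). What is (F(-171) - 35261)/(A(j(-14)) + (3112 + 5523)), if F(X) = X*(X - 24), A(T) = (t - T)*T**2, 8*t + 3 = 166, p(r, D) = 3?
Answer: -15328/70331 ≈ -0.21794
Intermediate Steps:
t = 163/8 (t = -3/8 + (1/8)*166 = -3/8 + 83/4 = 163/8 ≈ 20.375)
j(x) = 3
A(T) = T**2*(163/8 - T) (A(T) = (163/8 - T)*T**2 = T**2*(163/8 - T))
F(X) = X*(-24 + X)
(F(-171) - 35261)/(A(j(-14)) + (3112 + 5523)) = (-171*(-24 - 171) - 35261)/(3**2*(163/8 - 1*3) + (3112 + 5523)) = (-171*(-195) - 35261)/(9*(163/8 - 3) + 8635) = (33345 - 35261)/(9*(139/8) + 8635) = -1916/(1251/8 + 8635) = -1916/70331/8 = -1916*8/70331 = -15328/70331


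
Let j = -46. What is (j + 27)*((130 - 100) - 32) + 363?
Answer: 401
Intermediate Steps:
(j + 27)*((130 - 100) - 32) + 363 = (-46 + 27)*((130 - 100) - 32) + 363 = -19*(30 - 32) + 363 = -19*(-2) + 363 = 38 + 363 = 401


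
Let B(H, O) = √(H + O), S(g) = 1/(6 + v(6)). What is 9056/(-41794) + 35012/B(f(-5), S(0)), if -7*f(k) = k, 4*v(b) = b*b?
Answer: -4528/20897 + 17506*√8610/41 ≈ 39619.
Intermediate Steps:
v(b) = b²/4 (v(b) = (b*b)/4 = b²/4)
f(k) = -k/7
S(g) = 1/15 (S(g) = 1/(6 + (¼)*6²) = 1/(6 + (¼)*36) = 1/(6 + 9) = 1/15)
9056/(-41794) + 35012/B(f(-5), S(0)) = 9056/(-41794) + 35012/(√(-⅐*(-5) + 1/15)) = 9056*(-1/41794) + 35012/(√(5/7 + 1/15)) = -4528/20897 + 35012/(√(82/105)) = -4528/20897 + 35012/((√8610/105)) = -4528/20897 + 35012*(√8610/82) = -4528/20897 + 17506*√8610/41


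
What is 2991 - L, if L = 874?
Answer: 2117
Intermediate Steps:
2991 - L = 2991 - 1*874 = 2991 - 874 = 2117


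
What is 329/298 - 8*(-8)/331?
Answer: 127971/98638 ≈ 1.2974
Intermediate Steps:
329/298 - 8*(-8)/331 = 329*(1/298) + 64*(1/331) = 329/298 + 64/331 = 127971/98638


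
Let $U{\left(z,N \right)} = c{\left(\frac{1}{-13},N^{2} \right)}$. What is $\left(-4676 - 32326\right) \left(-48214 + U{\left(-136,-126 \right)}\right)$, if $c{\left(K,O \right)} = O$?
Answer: $1196570676$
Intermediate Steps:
$U{\left(z,N \right)} = N^{2}$
$\left(-4676 - 32326\right) \left(-48214 + U{\left(-136,-126 \right)}\right) = \left(-4676 - 32326\right) \left(-48214 + \left(-126\right)^{2}\right) = - 37002 \left(-48214 + 15876\right) = \left(-37002\right) \left(-32338\right) = 1196570676$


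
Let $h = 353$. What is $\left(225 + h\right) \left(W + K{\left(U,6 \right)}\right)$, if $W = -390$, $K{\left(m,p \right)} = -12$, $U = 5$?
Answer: $-232356$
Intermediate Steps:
$\left(225 + h\right) \left(W + K{\left(U,6 \right)}\right) = \left(225 + 353\right) \left(-390 - 12\right) = 578 \left(-402\right) = -232356$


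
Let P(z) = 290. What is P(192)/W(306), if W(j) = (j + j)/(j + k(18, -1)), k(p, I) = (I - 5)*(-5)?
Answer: 8120/51 ≈ 159.22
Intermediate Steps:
k(p, I) = 25 - 5*I (k(p, I) = (-5 + I)*(-5) = 25 - 5*I)
W(j) = 2*j/(30 + j) (W(j) = (j + j)/(j + (25 - 5*(-1))) = (2*j)/(j + (25 + 5)) = (2*j)/(j + 30) = (2*j)/(30 + j) = 2*j/(30 + j))
P(192)/W(306) = 290/((2*306/(30 + 306))) = 290/((2*306/336)) = 290/((2*306*(1/336))) = 290/(51/28) = 290*(28/51) = 8120/51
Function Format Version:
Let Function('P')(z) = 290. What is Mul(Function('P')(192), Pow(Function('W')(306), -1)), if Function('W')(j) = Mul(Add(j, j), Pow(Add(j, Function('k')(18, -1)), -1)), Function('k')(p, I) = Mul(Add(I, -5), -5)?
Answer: Rational(8120, 51) ≈ 159.22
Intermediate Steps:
Function('k')(p, I) = Add(25, Mul(-5, I)) (Function('k')(p, I) = Mul(Add(-5, I), -5) = Add(25, Mul(-5, I)))
Function('W')(j) = Mul(2, j, Pow(Add(30, j), -1)) (Function('W')(j) = Mul(Add(j, j), Pow(Add(j, Add(25, Mul(-5, -1))), -1)) = Mul(Mul(2, j), Pow(Add(j, Add(25, 5)), -1)) = Mul(Mul(2, j), Pow(Add(j, 30), -1)) = Mul(Mul(2, j), Pow(Add(30, j), -1)) = Mul(2, j, Pow(Add(30, j), -1)))
Mul(Function('P')(192), Pow(Function('W')(306), -1)) = Mul(290, Pow(Mul(2, 306, Pow(Add(30, 306), -1)), -1)) = Mul(290, Pow(Mul(2, 306, Pow(336, -1)), -1)) = Mul(290, Pow(Mul(2, 306, Rational(1, 336)), -1)) = Mul(290, Pow(Rational(51, 28), -1)) = Mul(290, Rational(28, 51)) = Rational(8120, 51)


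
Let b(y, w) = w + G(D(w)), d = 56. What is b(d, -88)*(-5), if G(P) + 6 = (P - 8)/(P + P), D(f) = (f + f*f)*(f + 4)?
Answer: 75162775/160776 ≈ 467.50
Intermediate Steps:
D(f) = (4 + f)*(f + f**2) (D(f) = (f + f**2)*(4 + f) = (4 + f)*(f + f**2))
G(P) = -6 + (-8 + P)/(2*P) (G(P) = -6 + (P - 8)/(P + P) = -6 + (-8 + P)/((2*P)) = -6 + (-8 + P)*(1/(2*P)) = -6 + (-8 + P)/(2*P))
b(y, w) = -11/2 + w - 4/(w*(4 + w**2 + 5*w)) (b(y, w) = w + (-11/2 - 4*1/(w*(4 + w**2 + 5*w))) = w + (-11/2 - 4/(w*(4 + w**2 + 5*w))) = -11/2 + w - 4/(w*(4 + w**2 + 5*w)))
b(d, -88)*(-5) = (-11/2 - 88 - 4/(-88*(4 + (-88)**2 + 5*(-88))))*(-5) = (-11/2 - 88 - 4*(-1/88)/(4 + 7744 - 440))*(-5) = (-11/2 - 88 - 4*(-1/88)/7308)*(-5) = (-11/2 - 88 - 4*(-1/88)*1/7308)*(-5) = (-11/2 - 88 + 1/160776)*(-5) = -15032555/160776*(-5) = 75162775/160776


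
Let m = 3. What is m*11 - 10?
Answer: 23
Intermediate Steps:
m*11 - 10 = 3*11 - 10 = 33 - 10 = 23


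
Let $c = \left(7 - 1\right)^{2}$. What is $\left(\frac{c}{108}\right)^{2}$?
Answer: $\frac{1}{9} \approx 0.11111$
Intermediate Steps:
$c = 36$ ($c = 6^{2} = 36$)
$\left(\frac{c}{108}\right)^{2} = \left(\frac{36}{108}\right)^{2} = \left(36 \cdot \frac{1}{108}\right)^{2} = \left(\frac{1}{3}\right)^{2} = \frac{1}{9}$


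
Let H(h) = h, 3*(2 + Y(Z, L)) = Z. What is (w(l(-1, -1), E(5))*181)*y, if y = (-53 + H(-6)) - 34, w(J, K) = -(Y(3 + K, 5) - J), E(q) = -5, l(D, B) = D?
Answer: -28055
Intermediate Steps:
Y(Z, L) = -2 + Z/3
w(J, K) = 1 + J - K/3 (w(J, K) = -((-2 + (3 + K)/3) - J) = -((-2 + (1 + K/3)) - J) = -((-1 + K/3) - J) = -(-1 - J + K/3) = 1 + J - K/3)
y = -93 (y = (-53 - 6) - 34 = -59 - 34 = -93)
(w(l(-1, -1), E(5))*181)*y = ((1 - 1 - ⅓*(-5))*181)*(-93) = ((1 - 1 + 5/3)*181)*(-93) = ((5/3)*181)*(-93) = (905/3)*(-93) = -28055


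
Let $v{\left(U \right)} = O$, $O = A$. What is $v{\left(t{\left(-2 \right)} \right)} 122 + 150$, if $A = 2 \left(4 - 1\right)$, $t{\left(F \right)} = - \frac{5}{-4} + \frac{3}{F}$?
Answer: $882$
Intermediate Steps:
$t{\left(F \right)} = \frac{5}{4} + \frac{3}{F}$ ($t{\left(F \right)} = \left(-5\right) \left(- \frac{1}{4}\right) + \frac{3}{F} = \frac{5}{4} + \frac{3}{F}$)
$A = 6$ ($A = 2 \cdot 3 = 6$)
$O = 6$
$v{\left(U \right)} = 6$
$v{\left(t{\left(-2 \right)} \right)} 122 + 150 = 6 \cdot 122 + 150 = 732 + 150 = 882$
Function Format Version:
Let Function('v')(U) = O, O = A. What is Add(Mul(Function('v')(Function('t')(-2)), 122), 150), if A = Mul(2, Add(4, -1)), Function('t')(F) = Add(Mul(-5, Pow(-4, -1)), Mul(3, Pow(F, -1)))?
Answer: 882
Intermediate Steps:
Function('t')(F) = Add(Rational(5, 4), Mul(3, Pow(F, -1))) (Function('t')(F) = Add(Mul(-5, Rational(-1, 4)), Mul(3, Pow(F, -1))) = Add(Rational(5, 4), Mul(3, Pow(F, -1))))
A = 6 (A = Mul(2, 3) = 6)
O = 6
Function('v')(U) = 6
Add(Mul(Function('v')(Function('t')(-2)), 122), 150) = Add(Mul(6, 122), 150) = Add(732, 150) = 882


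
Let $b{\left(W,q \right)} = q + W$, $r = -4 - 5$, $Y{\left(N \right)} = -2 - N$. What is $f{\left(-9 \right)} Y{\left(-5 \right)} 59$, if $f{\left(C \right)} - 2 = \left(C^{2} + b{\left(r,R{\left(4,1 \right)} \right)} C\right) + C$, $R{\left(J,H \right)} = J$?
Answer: $21063$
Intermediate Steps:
$r = -9$ ($r = -4 - 5 = -9$)
$b{\left(W,q \right)} = W + q$
$f{\left(C \right)} = 2 + C^{2} - 4 C$ ($f{\left(C \right)} = 2 + \left(\left(C^{2} + \left(-9 + 4\right) C\right) + C\right) = 2 + \left(\left(C^{2} - 5 C\right) + C\right) = 2 + \left(C^{2} - 4 C\right) = 2 + C^{2} - 4 C$)
$f{\left(-9 \right)} Y{\left(-5 \right)} 59 = \left(2 + \left(-9\right)^{2} - -36\right) \left(-2 - -5\right) 59 = \left(2 + 81 + 36\right) \left(-2 + 5\right) 59 = 119 \cdot 3 \cdot 59 = 357 \cdot 59 = 21063$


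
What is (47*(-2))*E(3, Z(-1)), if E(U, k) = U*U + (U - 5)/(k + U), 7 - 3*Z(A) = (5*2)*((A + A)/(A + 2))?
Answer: -2491/3 ≈ -830.33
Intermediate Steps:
Z(A) = 7/3 - 20*A/(3*(2 + A)) (Z(A) = 7/3 - 5*2*(A + A)/(A + 2)/3 = 7/3 - 10*(2*A)/(2 + A)/3 = 7/3 - 10*2*A/(2 + A)/3 = 7/3 - 20*A/(3*(2 + A)))
E(U, k) = U² + (-5 + U)/(U + k)
(47*(-2))*E(3, Z(-1)) = (47*(-2))*((-5 + 3 + 3³ + ((14 - 13*(-1))/(3*(2 - 1)))*3²)/(3 + (14 - 13*(-1))/(3*(2 - 1)))) = -94*(-5 + 3 + 27 + ((⅓)*(14 + 13)/1)*9)/(3 + (⅓)*(14 + 13)/1) = -94*(-5 + 3 + 27 + ((⅓)*1*27)*9)/(3 + (⅓)*1*27) = -94*(-5 + 3 + 27 + 9*9)/(3 + 9) = -94*(-5 + 3 + 27 + 81)/12 = -47*106/6 = -94*53/6 = -2491/3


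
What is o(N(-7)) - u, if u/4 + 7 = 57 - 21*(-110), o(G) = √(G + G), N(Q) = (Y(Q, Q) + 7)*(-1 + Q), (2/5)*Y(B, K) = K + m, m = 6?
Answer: -9440 + 6*I*√2 ≈ -9440.0 + 8.4853*I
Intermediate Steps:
Y(B, K) = 15 + 5*K/2 (Y(B, K) = 5*(K + 6)/2 = 5*(6 + K)/2 = 15 + 5*K/2)
N(Q) = (-1 + Q)*(22 + 5*Q/2) (N(Q) = ((15 + 5*Q/2) + 7)*(-1 + Q) = (22 + 5*Q/2)*(-1 + Q) = (-1 + Q)*(22 + 5*Q/2))
o(G) = √2*√G (o(G) = √(2*G) = √2*√G)
u = 9440 (u = -28 + 4*(57 - 21*(-110)) = -28 + 4*(57 + 2310) = -28 + 4*2367 = -28 + 9468 = 9440)
o(N(-7)) - u = √2*√(-22 + (5/2)*(-7)² + (39/2)*(-7)) - 1*9440 = √2*√(-22 + (5/2)*49 - 273/2) - 9440 = √2*√(-22 + 245/2 - 273/2) - 9440 = √2*√(-36) - 9440 = √2*(6*I) - 9440 = 6*I*√2 - 9440 = -9440 + 6*I*√2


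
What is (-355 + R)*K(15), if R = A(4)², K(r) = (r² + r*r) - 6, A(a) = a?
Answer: -150516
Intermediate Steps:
K(r) = -6 + 2*r² (K(r) = (r² + r²) - 6 = 2*r² - 6 = -6 + 2*r²)
R = 16 (R = 4² = 16)
(-355 + R)*K(15) = (-355 + 16)*(-6 + 2*15²) = -339*(-6 + 2*225) = -339*(-6 + 450) = -339*444 = -150516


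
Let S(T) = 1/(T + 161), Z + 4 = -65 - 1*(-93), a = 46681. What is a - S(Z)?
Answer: 8635984/185 ≈ 46681.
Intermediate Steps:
Z = 24 (Z = -4 + (-65 - 1*(-93)) = -4 + (-65 + 93) = -4 + 28 = 24)
S(T) = 1/(161 + T)
a - S(Z) = 46681 - 1/(161 + 24) = 46681 - 1/185 = 8635984/185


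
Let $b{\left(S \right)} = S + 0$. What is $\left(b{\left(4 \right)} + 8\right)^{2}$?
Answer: $144$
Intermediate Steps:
$b{\left(S \right)} = S$
$\left(b{\left(4 \right)} + 8\right)^{2} = \left(4 + 8\right)^{2} = 12^{2} = 144$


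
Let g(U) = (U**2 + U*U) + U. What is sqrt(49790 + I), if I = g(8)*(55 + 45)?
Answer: sqrt(63390) ≈ 251.77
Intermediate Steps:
g(U) = U + 2*U**2 (g(U) = (U**2 + U**2) + U = 2*U**2 + U = U + 2*U**2)
I = 13600 (I = (8*(1 + 2*8))*(55 + 45) = (8*(1 + 16))*100 = (8*17)*100 = 136*100 = 13600)
sqrt(49790 + I) = sqrt(49790 + 13600) = sqrt(63390)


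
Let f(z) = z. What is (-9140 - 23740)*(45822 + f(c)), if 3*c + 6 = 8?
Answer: -1506649280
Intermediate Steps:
c = 2/3 (c = -2 + (1/3)*8 = -2 + 8/3 = 2/3 ≈ 0.66667)
(-9140 - 23740)*(45822 + f(c)) = (-9140 - 23740)*(45822 + 2/3) = -32880*137468/3 = -1506649280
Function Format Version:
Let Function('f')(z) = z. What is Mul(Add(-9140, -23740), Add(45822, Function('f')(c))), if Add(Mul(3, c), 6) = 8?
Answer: -1506649280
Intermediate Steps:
c = Rational(2, 3) (c = Add(-2, Mul(Rational(1, 3), 8)) = Add(-2, Rational(8, 3)) = Rational(2, 3) ≈ 0.66667)
Mul(Add(-9140, -23740), Add(45822, Function('f')(c))) = Mul(Add(-9140, -23740), Add(45822, Rational(2, 3))) = Mul(-32880, Rational(137468, 3)) = -1506649280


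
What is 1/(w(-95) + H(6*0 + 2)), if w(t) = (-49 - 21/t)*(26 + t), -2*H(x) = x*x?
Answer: 95/319556 ≈ 0.00029729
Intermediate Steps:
H(x) = -x**2/2 (H(x) = -x*x/2 = -x**2/2)
1/(w(-95) + H(6*0 + 2)) = 1/((-1295 - 546/(-95) - 49*(-95)) - (6*0 + 2)**2/2) = 1/((-1295 - 546*(-1/95) + 4655) - (0 + 2)**2/2) = 1/((-1295 + 546/95 + 4655) - 1/2*2**2) = 1/(319746/95 - 1/2*4) = 1/(319746/95 - 2) = 1/(319556/95) = 95/319556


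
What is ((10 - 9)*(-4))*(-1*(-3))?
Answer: -12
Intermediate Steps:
((10 - 9)*(-4))*(-1*(-3)) = (1*(-4))*3 = -4*3 = -12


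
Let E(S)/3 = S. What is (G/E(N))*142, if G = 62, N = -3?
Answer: -8804/9 ≈ -978.22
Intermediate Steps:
E(S) = 3*S
(G/E(N))*142 = (62/((3*(-3))))*142 = (62/(-9))*142 = (62*(-⅑))*142 = -62/9*142 = -8804/9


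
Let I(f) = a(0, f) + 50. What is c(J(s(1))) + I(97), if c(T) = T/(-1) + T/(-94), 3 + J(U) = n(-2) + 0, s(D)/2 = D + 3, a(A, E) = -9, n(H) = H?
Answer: 4329/94 ≈ 46.053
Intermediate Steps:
s(D) = 6 + 2*D (s(D) = 2*(D + 3) = 2*(3 + D) = 6 + 2*D)
J(U) = -5 (J(U) = -3 + (-2 + 0) = -3 - 2 = -5)
I(f) = 41 (I(f) = -9 + 50 = 41)
c(T) = -95*T/94 (c(T) = T*(-1) + T*(-1/94) = -T - T/94 = -95*T/94)
c(J(s(1))) + I(97) = -95/94*(-5) + 41 = 475/94 + 41 = 4329/94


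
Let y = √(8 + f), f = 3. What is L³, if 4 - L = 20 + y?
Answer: -(16 + √11)³ ≈ -7207.6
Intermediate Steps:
y = √11 (y = √(8 + 3) = √11 ≈ 3.3166)
L = -16 - √11 (L = 4 - (20 + √11) = 4 + (-20 - √11) = -16 - √11 ≈ -19.317)
L³ = (-16 - √11)³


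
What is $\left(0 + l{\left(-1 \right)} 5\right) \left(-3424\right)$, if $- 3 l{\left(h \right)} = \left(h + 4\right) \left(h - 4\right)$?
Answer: $-85600$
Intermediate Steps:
$l{\left(h \right)} = - \frac{\left(-4 + h\right) \left(4 + h\right)}{3}$ ($l{\left(h \right)} = - \frac{\left(h + 4\right) \left(h - 4\right)}{3} = - \frac{\left(4 + h\right) \left(-4 + h\right)}{3} = - \frac{\left(-4 + h\right) \left(4 + h\right)}{3}$)
$\left(0 + l{\left(-1 \right)} 5\right) \left(-3424\right) = \left(0 + \left(\frac{16}{3} - \frac{\left(-1\right)^{2}}{3}\right) 5\right) \left(-3424\right) = \left(0 + \left(\frac{16}{3} - \frac{1}{3}\right) 5\right) \left(-3424\right) = \left(0 + 5 \cdot 5\right) \left(-3424\right) = \left(0 + 25\right) \left(-3424\right) = 25 \left(-3424\right) = -85600$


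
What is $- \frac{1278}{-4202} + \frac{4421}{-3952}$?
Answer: $- \frac{6763193}{8303152} \approx -0.81453$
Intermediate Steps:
$- \frac{1278}{-4202} + \frac{4421}{-3952} = \left(-1278\right) \left(- \frac{1}{4202}\right) + 4421 \left(- \frac{1}{3952}\right) = \frac{639}{2101} - \frac{4421}{3952} = - \frac{6763193}{8303152}$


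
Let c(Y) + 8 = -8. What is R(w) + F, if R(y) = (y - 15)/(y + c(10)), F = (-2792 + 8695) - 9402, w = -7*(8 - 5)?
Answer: -129427/37 ≈ -3498.0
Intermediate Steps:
c(Y) = -16 (c(Y) = -8 - 8 = -16)
w = -21 (w = -7*3 = -21)
F = -3499 (F = 5903 - 9402 = -3499)
R(y) = (-15 + y)/(-16 + y) (R(y) = (y - 15)/(y - 16) = (-15 + y)/(-16 + y))
R(w) + F = (-15 - 21)/(-16 - 21) - 3499 = -36/(-37) - 3499 = -1/37*(-36) - 3499 = 36/37 - 3499 = -129427/37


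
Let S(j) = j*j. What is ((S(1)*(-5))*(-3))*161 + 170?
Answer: 2585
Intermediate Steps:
S(j) = j²
((S(1)*(-5))*(-3))*161 + 170 = ((1²*(-5))*(-3))*161 + 170 = ((1*(-5))*(-3))*161 + 170 = -5*(-3)*161 + 170 = 15*161 + 170 = 2415 + 170 = 2585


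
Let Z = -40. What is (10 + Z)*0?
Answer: 0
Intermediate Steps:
(10 + Z)*0 = (10 - 40)*0 = -30*0 = 0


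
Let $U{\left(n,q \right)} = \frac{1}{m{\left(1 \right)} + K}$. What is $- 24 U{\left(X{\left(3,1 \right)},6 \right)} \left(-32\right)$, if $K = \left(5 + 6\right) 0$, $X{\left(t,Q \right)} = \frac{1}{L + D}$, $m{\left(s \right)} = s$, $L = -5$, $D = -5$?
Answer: $768$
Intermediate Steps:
$X{\left(t,Q \right)} = - \frac{1}{10}$ ($X{\left(t,Q \right)} = \frac{1}{-5 - 5} = \frac{1}{-10} = - \frac{1}{10}$)
$K = 0$ ($K = 11 \cdot 0 = 0$)
$U{\left(n,q \right)} = 1$ ($U{\left(n,q \right)} = \frac{1}{1 + 0} = 1^{-1} = 1$)
$- 24 U{\left(X{\left(3,1 \right)},6 \right)} \left(-32\right) = \left(-24\right) 1 \left(-32\right) = \left(-24\right) \left(-32\right) = 768$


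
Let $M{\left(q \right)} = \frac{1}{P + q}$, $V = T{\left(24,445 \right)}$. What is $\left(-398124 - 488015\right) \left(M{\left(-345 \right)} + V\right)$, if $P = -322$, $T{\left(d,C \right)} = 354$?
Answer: $- \frac{209232482263}{667} \approx -3.1369 \cdot 10^{8}$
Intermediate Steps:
$V = 354$
$M{\left(q \right)} = \frac{1}{-322 + q}$
$\left(-398124 - 488015\right) \left(M{\left(-345 \right)} + V\right) = \left(-398124 - 488015\right) \left(\frac{1}{-322 - 345} + 354\right) = - 886139 \left(\frac{1}{-667} + 354\right) = - 886139 \left(- \frac{1}{667} + 354\right) = \left(-886139\right) \frac{236117}{667} = - \frac{209232482263}{667}$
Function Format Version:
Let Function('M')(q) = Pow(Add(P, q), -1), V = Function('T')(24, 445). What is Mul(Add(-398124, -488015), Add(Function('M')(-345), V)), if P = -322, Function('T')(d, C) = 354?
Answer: Rational(-209232482263, 667) ≈ -3.1369e+8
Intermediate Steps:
V = 354
Function('M')(q) = Pow(Add(-322, q), -1)
Mul(Add(-398124, -488015), Add(Function('M')(-345), V)) = Mul(Add(-398124, -488015), Add(Pow(Add(-322, -345), -1), 354)) = Mul(-886139, Add(Pow(-667, -1), 354)) = Mul(-886139, Add(Rational(-1, 667), 354)) = Mul(-886139, Rational(236117, 667)) = Rational(-209232482263, 667)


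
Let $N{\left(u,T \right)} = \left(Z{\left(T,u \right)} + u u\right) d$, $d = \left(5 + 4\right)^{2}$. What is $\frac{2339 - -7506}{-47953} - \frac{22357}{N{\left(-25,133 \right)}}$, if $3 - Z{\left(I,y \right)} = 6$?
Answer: $- \frac{1568096011}{2415968046} \approx -0.64905$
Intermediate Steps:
$Z{\left(I,y \right)} = -3$ ($Z{\left(I,y \right)} = 3 - 6 = -3$)
$d = 81$ ($d = 9^{2} = 81$)
$N{\left(u,T \right)} = -243 + 81 u^{2}$ ($N{\left(u,T \right)} = \left(-3 + u u\right) 81 = \left(-3 + u^{2}\right) 81 = -243 + 81 u^{2}$)
$\frac{2339 - -7506}{-47953} - \frac{22357}{N{\left(-25,133 \right)}} = \frac{2339 - -7506}{-47953} - \frac{22357}{-243 + 81 \left(-25\right)^{2}} = \left(2339 + 7506\right) \left(- \frac{1}{47953}\right) - \frac{22357}{-243 + 81 \cdot 625} = 9845 \left(- \frac{1}{47953}\right) - \frac{22357}{-243 + 50625} = - \frac{9845}{47953} - \frac{22357}{50382} = - \frac{1568096011}{2415968046}$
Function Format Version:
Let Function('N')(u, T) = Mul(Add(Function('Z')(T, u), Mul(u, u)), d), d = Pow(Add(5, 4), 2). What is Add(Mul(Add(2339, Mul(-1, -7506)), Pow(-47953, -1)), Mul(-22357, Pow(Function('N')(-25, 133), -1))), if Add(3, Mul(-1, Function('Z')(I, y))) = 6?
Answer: Rational(-1568096011, 2415968046) ≈ -0.64905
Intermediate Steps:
Function('Z')(I, y) = -3 (Function('Z')(I, y) = Add(3, Mul(-1, 6)) = Add(3, -6) = -3)
d = 81 (d = Pow(9, 2) = 81)
Function('N')(u, T) = Add(-243, Mul(81, Pow(u, 2))) (Function('N')(u, T) = Mul(Add(-3, Mul(u, u)), 81) = Mul(Add(-3, Pow(u, 2)), 81) = Add(-243, Mul(81, Pow(u, 2))))
Add(Mul(Add(2339, Mul(-1, -7506)), Pow(-47953, -1)), Mul(-22357, Pow(Function('N')(-25, 133), -1))) = Add(Mul(Add(2339, Mul(-1, -7506)), Pow(-47953, -1)), Mul(-22357, Pow(Add(-243, Mul(81, Pow(-25, 2))), -1))) = Add(Mul(Add(2339, 7506), Rational(-1, 47953)), Mul(-22357, Pow(Add(-243, Mul(81, 625)), -1))) = Add(Mul(9845, Rational(-1, 47953)), Mul(-22357, Pow(Add(-243, 50625), -1))) = Add(Rational(-9845, 47953), Mul(-22357, Pow(50382, -1))) = Add(Rational(-9845, 47953), Mul(-22357, Rational(1, 50382))) = Add(Rational(-9845, 47953), Rational(-22357, 50382)) = Rational(-1568096011, 2415968046)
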